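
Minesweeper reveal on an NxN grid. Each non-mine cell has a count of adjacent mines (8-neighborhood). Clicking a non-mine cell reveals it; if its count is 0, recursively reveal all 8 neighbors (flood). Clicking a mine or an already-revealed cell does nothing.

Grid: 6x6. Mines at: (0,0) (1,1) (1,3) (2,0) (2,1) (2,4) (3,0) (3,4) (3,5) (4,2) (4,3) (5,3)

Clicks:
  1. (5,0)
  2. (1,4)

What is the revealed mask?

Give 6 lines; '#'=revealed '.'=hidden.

Answer: ......
....#.
......
......
##....
##....

Derivation:
Click 1 (5,0) count=0: revealed 4 new [(4,0) (4,1) (5,0) (5,1)] -> total=4
Click 2 (1,4) count=2: revealed 1 new [(1,4)] -> total=5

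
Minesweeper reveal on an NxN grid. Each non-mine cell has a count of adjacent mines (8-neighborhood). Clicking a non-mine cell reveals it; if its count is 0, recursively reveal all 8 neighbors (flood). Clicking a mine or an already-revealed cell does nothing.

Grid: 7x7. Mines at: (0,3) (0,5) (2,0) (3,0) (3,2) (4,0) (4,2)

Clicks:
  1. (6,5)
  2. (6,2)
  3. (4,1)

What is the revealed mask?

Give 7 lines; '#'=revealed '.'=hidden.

Answer: .......
...####
...####
...####
.#.####
#######
#######

Derivation:
Click 1 (6,5) count=0: revealed 30 new [(1,3) (1,4) (1,5) (1,6) (2,3) (2,4) (2,5) (2,6) (3,3) (3,4) (3,5) (3,6) (4,3) (4,4) (4,5) (4,6) (5,0) (5,1) (5,2) (5,3) (5,4) (5,5) (5,6) (6,0) (6,1) (6,2) (6,3) (6,4) (6,5) (6,6)] -> total=30
Click 2 (6,2) count=0: revealed 0 new [(none)] -> total=30
Click 3 (4,1) count=4: revealed 1 new [(4,1)] -> total=31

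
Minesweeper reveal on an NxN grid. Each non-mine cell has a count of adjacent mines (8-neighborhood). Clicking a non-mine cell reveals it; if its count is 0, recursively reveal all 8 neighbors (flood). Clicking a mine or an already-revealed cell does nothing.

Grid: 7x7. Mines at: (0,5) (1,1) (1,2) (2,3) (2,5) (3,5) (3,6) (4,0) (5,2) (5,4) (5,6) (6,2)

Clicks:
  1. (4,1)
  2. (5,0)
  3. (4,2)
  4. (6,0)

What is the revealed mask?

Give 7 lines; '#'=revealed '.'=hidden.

Answer: .......
.......
.......
.......
.##....
##.....
##.....

Derivation:
Click 1 (4,1) count=2: revealed 1 new [(4,1)] -> total=1
Click 2 (5,0) count=1: revealed 1 new [(5,0)] -> total=2
Click 3 (4,2) count=1: revealed 1 new [(4,2)] -> total=3
Click 4 (6,0) count=0: revealed 3 new [(5,1) (6,0) (6,1)] -> total=6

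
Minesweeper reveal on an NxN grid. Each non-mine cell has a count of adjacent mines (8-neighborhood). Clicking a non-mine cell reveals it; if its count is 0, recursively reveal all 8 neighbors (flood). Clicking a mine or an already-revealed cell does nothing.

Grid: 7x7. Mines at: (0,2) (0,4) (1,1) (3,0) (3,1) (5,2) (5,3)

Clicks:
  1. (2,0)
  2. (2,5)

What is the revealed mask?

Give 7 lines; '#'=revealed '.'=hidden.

Answer: .....##
..#####
#.#####
..#####
..#####
....###
....###

Derivation:
Click 1 (2,0) count=3: revealed 1 new [(2,0)] -> total=1
Click 2 (2,5) count=0: revealed 28 new [(0,5) (0,6) (1,2) (1,3) (1,4) (1,5) (1,6) (2,2) (2,3) (2,4) (2,5) (2,6) (3,2) (3,3) (3,4) (3,5) (3,6) (4,2) (4,3) (4,4) (4,5) (4,6) (5,4) (5,5) (5,6) (6,4) (6,5) (6,6)] -> total=29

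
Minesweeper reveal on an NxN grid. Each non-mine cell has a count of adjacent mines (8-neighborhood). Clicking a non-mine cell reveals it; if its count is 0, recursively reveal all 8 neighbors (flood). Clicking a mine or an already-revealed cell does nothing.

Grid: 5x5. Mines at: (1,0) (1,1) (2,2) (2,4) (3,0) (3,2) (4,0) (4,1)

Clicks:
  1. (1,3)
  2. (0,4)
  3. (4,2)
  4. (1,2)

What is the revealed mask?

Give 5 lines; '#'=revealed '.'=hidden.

Answer: ..###
..###
.....
.....
..#..

Derivation:
Click 1 (1,3) count=2: revealed 1 new [(1,3)] -> total=1
Click 2 (0,4) count=0: revealed 5 new [(0,2) (0,3) (0,4) (1,2) (1,4)] -> total=6
Click 3 (4,2) count=2: revealed 1 new [(4,2)] -> total=7
Click 4 (1,2) count=2: revealed 0 new [(none)] -> total=7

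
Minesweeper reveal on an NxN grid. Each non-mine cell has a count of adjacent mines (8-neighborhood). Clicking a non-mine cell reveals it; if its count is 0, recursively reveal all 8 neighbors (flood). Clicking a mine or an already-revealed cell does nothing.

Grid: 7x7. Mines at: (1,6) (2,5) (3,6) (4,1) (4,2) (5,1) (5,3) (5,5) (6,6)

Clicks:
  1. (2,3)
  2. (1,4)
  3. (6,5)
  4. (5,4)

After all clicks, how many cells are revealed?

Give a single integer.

Click 1 (2,3) count=0: revealed 22 new [(0,0) (0,1) (0,2) (0,3) (0,4) (0,5) (1,0) (1,1) (1,2) (1,3) (1,4) (1,5) (2,0) (2,1) (2,2) (2,3) (2,4) (3,0) (3,1) (3,2) (3,3) (3,4)] -> total=22
Click 2 (1,4) count=1: revealed 0 new [(none)] -> total=22
Click 3 (6,5) count=2: revealed 1 new [(6,5)] -> total=23
Click 4 (5,4) count=2: revealed 1 new [(5,4)] -> total=24

Answer: 24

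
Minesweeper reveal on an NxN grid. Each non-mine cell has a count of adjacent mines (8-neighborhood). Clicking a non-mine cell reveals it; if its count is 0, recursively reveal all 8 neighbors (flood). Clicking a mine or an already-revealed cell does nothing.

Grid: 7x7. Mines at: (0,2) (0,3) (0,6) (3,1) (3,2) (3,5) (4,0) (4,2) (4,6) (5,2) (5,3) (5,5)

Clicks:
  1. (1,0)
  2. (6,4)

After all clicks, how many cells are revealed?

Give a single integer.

Click 1 (1,0) count=0: revealed 6 new [(0,0) (0,1) (1,0) (1,1) (2,0) (2,1)] -> total=6
Click 2 (6,4) count=2: revealed 1 new [(6,4)] -> total=7

Answer: 7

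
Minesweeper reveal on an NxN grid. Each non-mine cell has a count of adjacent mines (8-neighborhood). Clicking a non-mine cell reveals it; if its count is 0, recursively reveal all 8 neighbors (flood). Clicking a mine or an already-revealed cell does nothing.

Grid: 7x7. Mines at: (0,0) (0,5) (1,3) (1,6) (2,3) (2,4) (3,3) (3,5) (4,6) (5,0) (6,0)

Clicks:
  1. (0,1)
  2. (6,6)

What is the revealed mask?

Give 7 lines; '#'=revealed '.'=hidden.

Answer: .#.....
.......
.......
.......
.#####.
.######
.######

Derivation:
Click 1 (0,1) count=1: revealed 1 new [(0,1)] -> total=1
Click 2 (6,6) count=0: revealed 17 new [(4,1) (4,2) (4,3) (4,4) (4,5) (5,1) (5,2) (5,3) (5,4) (5,5) (5,6) (6,1) (6,2) (6,3) (6,4) (6,5) (6,6)] -> total=18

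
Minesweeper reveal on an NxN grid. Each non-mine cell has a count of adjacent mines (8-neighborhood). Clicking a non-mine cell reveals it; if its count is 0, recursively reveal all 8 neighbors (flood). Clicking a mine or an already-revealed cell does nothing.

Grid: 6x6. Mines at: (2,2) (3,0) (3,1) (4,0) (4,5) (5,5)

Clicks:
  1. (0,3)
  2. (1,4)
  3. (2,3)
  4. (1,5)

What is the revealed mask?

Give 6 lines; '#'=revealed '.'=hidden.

Click 1 (0,3) count=0: revealed 20 new [(0,0) (0,1) (0,2) (0,3) (0,4) (0,5) (1,0) (1,1) (1,2) (1,3) (1,4) (1,5) (2,0) (2,1) (2,3) (2,4) (2,5) (3,3) (3,4) (3,5)] -> total=20
Click 2 (1,4) count=0: revealed 0 new [(none)] -> total=20
Click 3 (2,3) count=1: revealed 0 new [(none)] -> total=20
Click 4 (1,5) count=0: revealed 0 new [(none)] -> total=20

Answer: ######
######
##.###
...###
......
......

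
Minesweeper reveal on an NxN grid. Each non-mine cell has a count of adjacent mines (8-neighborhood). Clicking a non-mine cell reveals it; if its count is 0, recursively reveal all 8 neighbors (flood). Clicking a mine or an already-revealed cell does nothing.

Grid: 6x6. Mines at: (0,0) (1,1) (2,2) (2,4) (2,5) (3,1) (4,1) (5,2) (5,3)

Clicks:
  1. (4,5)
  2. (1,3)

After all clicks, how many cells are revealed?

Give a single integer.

Click 1 (4,5) count=0: revealed 6 new [(3,4) (3,5) (4,4) (4,5) (5,4) (5,5)] -> total=6
Click 2 (1,3) count=2: revealed 1 new [(1,3)] -> total=7

Answer: 7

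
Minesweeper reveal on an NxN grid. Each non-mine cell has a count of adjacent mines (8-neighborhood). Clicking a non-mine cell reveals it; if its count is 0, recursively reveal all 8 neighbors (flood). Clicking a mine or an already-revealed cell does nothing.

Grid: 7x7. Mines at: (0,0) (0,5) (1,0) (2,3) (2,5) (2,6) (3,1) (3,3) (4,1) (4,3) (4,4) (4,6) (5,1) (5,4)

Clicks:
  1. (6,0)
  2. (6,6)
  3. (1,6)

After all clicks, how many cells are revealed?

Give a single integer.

Answer: 6

Derivation:
Click 1 (6,0) count=1: revealed 1 new [(6,0)] -> total=1
Click 2 (6,6) count=0: revealed 4 new [(5,5) (5,6) (6,5) (6,6)] -> total=5
Click 3 (1,6) count=3: revealed 1 new [(1,6)] -> total=6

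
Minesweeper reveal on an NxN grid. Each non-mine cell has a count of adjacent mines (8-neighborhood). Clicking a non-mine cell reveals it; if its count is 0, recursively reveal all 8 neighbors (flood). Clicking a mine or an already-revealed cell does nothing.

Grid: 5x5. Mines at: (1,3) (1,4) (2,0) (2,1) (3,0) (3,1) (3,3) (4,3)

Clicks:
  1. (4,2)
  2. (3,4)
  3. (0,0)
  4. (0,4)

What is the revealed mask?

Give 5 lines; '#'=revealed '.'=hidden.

Click 1 (4,2) count=3: revealed 1 new [(4,2)] -> total=1
Click 2 (3,4) count=2: revealed 1 new [(3,4)] -> total=2
Click 3 (0,0) count=0: revealed 6 new [(0,0) (0,1) (0,2) (1,0) (1,1) (1,2)] -> total=8
Click 4 (0,4) count=2: revealed 1 new [(0,4)] -> total=9

Answer: ###.#
###..
.....
....#
..#..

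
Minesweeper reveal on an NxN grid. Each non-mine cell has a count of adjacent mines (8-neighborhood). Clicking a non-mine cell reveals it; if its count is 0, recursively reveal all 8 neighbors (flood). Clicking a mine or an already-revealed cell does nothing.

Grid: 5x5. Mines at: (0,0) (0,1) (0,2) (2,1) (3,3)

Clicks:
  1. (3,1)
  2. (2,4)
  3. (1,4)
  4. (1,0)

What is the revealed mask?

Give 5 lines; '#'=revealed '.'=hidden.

Click 1 (3,1) count=1: revealed 1 new [(3,1)] -> total=1
Click 2 (2,4) count=1: revealed 1 new [(2,4)] -> total=2
Click 3 (1,4) count=0: revealed 5 new [(0,3) (0,4) (1,3) (1,4) (2,3)] -> total=7
Click 4 (1,0) count=3: revealed 1 new [(1,0)] -> total=8

Answer: ...##
#..##
...##
.#...
.....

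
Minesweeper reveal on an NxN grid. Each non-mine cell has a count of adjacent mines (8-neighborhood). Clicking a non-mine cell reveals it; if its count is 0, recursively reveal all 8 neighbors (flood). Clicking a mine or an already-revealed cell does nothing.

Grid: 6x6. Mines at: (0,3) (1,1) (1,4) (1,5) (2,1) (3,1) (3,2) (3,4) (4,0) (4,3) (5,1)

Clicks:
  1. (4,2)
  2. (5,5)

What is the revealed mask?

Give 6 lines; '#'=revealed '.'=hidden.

Click 1 (4,2) count=4: revealed 1 new [(4,2)] -> total=1
Click 2 (5,5) count=0: revealed 4 new [(4,4) (4,5) (5,4) (5,5)] -> total=5

Answer: ......
......
......
......
..#.##
....##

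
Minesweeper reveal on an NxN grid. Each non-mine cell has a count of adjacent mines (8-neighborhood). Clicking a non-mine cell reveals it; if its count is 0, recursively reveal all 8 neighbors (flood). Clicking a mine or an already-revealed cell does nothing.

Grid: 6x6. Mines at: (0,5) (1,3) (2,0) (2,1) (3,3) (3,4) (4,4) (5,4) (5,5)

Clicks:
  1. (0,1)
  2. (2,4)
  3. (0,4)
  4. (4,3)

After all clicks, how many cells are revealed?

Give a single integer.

Answer: 9

Derivation:
Click 1 (0,1) count=0: revealed 6 new [(0,0) (0,1) (0,2) (1,0) (1,1) (1,2)] -> total=6
Click 2 (2,4) count=3: revealed 1 new [(2,4)] -> total=7
Click 3 (0,4) count=2: revealed 1 new [(0,4)] -> total=8
Click 4 (4,3) count=4: revealed 1 new [(4,3)] -> total=9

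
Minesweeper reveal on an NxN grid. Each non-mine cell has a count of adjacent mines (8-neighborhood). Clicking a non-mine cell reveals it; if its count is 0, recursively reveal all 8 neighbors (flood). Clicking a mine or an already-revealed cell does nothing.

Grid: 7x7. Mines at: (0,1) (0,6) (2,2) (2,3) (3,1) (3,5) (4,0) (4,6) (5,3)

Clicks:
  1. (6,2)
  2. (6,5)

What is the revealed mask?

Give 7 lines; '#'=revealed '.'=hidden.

Answer: .......
.......
.......
.......
.......
....###
..#.###

Derivation:
Click 1 (6,2) count=1: revealed 1 new [(6,2)] -> total=1
Click 2 (6,5) count=0: revealed 6 new [(5,4) (5,5) (5,6) (6,4) (6,5) (6,6)] -> total=7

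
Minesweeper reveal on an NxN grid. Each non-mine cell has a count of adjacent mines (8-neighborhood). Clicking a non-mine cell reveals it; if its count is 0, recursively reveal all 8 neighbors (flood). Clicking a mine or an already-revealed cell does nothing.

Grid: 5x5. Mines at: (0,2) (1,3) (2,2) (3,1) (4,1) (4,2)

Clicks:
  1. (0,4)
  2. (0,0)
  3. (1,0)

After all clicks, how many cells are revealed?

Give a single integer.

Click 1 (0,4) count=1: revealed 1 new [(0,4)] -> total=1
Click 2 (0,0) count=0: revealed 6 new [(0,0) (0,1) (1,0) (1,1) (2,0) (2,1)] -> total=7
Click 3 (1,0) count=0: revealed 0 new [(none)] -> total=7

Answer: 7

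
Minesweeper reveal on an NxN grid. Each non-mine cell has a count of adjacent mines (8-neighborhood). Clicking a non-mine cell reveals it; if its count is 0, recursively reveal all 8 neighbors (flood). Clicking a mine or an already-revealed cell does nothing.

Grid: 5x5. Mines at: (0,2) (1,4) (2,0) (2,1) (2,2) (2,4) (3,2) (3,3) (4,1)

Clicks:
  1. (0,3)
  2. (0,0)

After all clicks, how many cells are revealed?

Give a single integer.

Click 1 (0,3) count=2: revealed 1 new [(0,3)] -> total=1
Click 2 (0,0) count=0: revealed 4 new [(0,0) (0,1) (1,0) (1,1)] -> total=5

Answer: 5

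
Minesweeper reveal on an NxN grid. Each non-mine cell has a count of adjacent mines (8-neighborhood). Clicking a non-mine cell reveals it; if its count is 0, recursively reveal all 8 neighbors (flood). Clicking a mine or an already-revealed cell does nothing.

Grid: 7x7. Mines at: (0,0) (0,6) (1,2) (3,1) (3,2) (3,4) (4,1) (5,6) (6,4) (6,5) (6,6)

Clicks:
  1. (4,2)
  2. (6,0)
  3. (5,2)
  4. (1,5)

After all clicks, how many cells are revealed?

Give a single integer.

Answer: 10

Derivation:
Click 1 (4,2) count=3: revealed 1 new [(4,2)] -> total=1
Click 2 (6,0) count=0: revealed 8 new [(5,0) (5,1) (5,2) (5,3) (6,0) (6,1) (6,2) (6,3)] -> total=9
Click 3 (5,2) count=1: revealed 0 new [(none)] -> total=9
Click 4 (1,5) count=1: revealed 1 new [(1,5)] -> total=10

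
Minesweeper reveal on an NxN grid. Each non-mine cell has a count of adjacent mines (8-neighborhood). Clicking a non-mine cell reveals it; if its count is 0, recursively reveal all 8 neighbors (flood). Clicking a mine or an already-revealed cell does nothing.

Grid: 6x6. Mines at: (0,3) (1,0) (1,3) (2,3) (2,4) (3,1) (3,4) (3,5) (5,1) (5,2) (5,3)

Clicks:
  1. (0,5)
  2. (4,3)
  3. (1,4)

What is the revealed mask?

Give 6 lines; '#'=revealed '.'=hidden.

Click 1 (0,5) count=0: revealed 4 new [(0,4) (0,5) (1,4) (1,5)] -> total=4
Click 2 (4,3) count=3: revealed 1 new [(4,3)] -> total=5
Click 3 (1,4) count=4: revealed 0 new [(none)] -> total=5

Answer: ....##
....##
......
......
...#..
......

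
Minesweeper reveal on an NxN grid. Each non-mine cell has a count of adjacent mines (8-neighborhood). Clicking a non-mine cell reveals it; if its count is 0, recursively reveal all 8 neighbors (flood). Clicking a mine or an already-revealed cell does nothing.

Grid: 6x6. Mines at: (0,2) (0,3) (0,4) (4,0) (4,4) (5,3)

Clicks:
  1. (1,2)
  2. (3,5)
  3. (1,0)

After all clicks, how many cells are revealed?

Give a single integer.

Answer: 23

Derivation:
Click 1 (1,2) count=2: revealed 1 new [(1,2)] -> total=1
Click 2 (3,5) count=1: revealed 1 new [(3,5)] -> total=2
Click 3 (1,0) count=0: revealed 21 new [(0,0) (0,1) (1,0) (1,1) (1,3) (1,4) (1,5) (2,0) (2,1) (2,2) (2,3) (2,4) (2,5) (3,0) (3,1) (3,2) (3,3) (3,4) (4,1) (4,2) (4,3)] -> total=23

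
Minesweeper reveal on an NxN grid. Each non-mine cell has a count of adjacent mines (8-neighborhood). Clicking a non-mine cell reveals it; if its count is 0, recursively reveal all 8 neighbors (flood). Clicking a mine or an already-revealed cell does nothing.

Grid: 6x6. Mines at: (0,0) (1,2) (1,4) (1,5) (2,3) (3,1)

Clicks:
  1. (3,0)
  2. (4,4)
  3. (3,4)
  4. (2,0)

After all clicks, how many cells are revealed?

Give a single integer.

Answer: 20

Derivation:
Click 1 (3,0) count=1: revealed 1 new [(3,0)] -> total=1
Click 2 (4,4) count=0: revealed 18 new [(2,4) (2,5) (3,2) (3,3) (3,4) (3,5) (4,0) (4,1) (4,2) (4,3) (4,4) (4,5) (5,0) (5,1) (5,2) (5,3) (5,4) (5,5)] -> total=19
Click 3 (3,4) count=1: revealed 0 new [(none)] -> total=19
Click 4 (2,0) count=1: revealed 1 new [(2,0)] -> total=20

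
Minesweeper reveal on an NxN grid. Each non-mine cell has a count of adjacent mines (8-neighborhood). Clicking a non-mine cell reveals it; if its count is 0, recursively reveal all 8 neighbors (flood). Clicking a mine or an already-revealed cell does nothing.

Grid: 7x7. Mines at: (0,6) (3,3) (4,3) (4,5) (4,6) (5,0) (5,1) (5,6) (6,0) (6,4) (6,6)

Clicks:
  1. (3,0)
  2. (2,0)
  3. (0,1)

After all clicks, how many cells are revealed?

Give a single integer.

Click 1 (3,0) count=0: revealed 29 new [(0,0) (0,1) (0,2) (0,3) (0,4) (0,5) (1,0) (1,1) (1,2) (1,3) (1,4) (1,5) (1,6) (2,0) (2,1) (2,2) (2,3) (2,4) (2,5) (2,6) (3,0) (3,1) (3,2) (3,4) (3,5) (3,6) (4,0) (4,1) (4,2)] -> total=29
Click 2 (2,0) count=0: revealed 0 new [(none)] -> total=29
Click 3 (0,1) count=0: revealed 0 new [(none)] -> total=29

Answer: 29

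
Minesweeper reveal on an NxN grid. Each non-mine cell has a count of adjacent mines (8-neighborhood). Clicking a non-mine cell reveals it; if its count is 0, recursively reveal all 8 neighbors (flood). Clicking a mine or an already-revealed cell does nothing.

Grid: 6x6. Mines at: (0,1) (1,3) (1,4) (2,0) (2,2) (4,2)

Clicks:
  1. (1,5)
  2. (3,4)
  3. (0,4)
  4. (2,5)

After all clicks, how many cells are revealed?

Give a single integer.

Answer: 14

Derivation:
Click 1 (1,5) count=1: revealed 1 new [(1,5)] -> total=1
Click 2 (3,4) count=0: revealed 12 new [(2,3) (2,4) (2,5) (3,3) (3,4) (3,5) (4,3) (4,4) (4,5) (5,3) (5,4) (5,5)] -> total=13
Click 3 (0,4) count=2: revealed 1 new [(0,4)] -> total=14
Click 4 (2,5) count=1: revealed 0 new [(none)] -> total=14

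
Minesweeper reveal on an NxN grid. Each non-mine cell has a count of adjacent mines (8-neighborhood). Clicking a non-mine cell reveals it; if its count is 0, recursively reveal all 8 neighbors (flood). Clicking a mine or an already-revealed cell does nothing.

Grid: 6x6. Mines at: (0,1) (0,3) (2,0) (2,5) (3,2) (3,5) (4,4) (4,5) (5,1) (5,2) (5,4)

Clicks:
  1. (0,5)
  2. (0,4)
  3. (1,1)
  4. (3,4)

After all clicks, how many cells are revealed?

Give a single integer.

Click 1 (0,5) count=0: revealed 4 new [(0,4) (0,5) (1,4) (1,5)] -> total=4
Click 2 (0,4) count=1: revealed 0 new [(none)] -> total=4
Click 3 (1,1) count=2: revealed 1 new [(1,1)] -> total=5
Click 4 (3,4) count=4: revealed 1 new [(3,4)] -> total=6

Answer: 6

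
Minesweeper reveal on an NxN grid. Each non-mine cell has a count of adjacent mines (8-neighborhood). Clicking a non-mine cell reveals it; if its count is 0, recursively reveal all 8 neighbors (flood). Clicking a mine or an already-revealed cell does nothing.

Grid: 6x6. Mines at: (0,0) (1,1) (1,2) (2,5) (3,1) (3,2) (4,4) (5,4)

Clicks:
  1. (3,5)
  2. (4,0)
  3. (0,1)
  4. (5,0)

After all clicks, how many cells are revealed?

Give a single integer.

Answer: 10

Derivation:
Click 1 (3,5) count=2: revealed 1 new [(3,5)] -> total=1
Click 2 (4,0) count=1: revealed 1 new [(4,0)] -> total=2
Click 3 (0,1) count=3: revealed 1 new [(0,1)] -> total=3
Click 4 (5,0) count=0: revealed 7 new [(4,1) (4,2) (4,3) (5,0) (5,1) (5,2) (5,3)] -> total=10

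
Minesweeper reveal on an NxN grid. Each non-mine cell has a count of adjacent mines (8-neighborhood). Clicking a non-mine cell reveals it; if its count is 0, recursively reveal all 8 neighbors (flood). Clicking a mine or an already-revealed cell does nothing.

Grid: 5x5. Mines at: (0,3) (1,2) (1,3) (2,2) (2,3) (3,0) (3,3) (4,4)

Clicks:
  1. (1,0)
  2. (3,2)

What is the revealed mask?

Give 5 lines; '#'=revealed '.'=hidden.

Click 1 (1,0) count=0: revealed 6 new [(0,0) (0,1) (1,0) (1,1) (2,0) (2,1)] -> total=6
Click 2 (3,2) count=3: revealed 1 new [(3,2)] -> total=7

Answer: ##...
##...
##...
..#..
.....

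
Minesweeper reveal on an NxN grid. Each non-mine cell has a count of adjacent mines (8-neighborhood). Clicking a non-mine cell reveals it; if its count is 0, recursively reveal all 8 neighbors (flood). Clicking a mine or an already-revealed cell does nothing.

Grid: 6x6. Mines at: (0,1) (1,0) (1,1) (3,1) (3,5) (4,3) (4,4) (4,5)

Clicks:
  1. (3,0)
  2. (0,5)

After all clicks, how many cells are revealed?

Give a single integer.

Answer: 16

Derivation:
Click 1 (3,0) count=1: revealed 1 new [(3,0)] -> total=1
Click 2 (0,5) count=0: revealed 15 new [(0,2) (0,3) (0,4) (0,5) (1,2) (1,3) (1,4) (1,5) (2,2) (2,3) (2,4) (2,5) (3,2) (3,3) (3,4)] -> total=16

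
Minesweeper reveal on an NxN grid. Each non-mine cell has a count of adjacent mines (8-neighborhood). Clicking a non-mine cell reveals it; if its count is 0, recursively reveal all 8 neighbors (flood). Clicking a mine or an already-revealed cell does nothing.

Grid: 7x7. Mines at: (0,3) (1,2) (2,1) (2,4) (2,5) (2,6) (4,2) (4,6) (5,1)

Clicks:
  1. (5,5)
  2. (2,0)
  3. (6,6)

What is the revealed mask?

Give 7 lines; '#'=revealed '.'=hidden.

Answer: .......
.......
#......
...###.
...###.
..#####
..#####

Derivation:
Click 1 (5,5) count=1: revealed 1 new [(5,5)] -> total=1
Click 2 (2,0) count=1: revealed 1 new [(2,0)] -> total=2
Click 3 (6,6) count=0: revealed 15 new [(3,3) (3,4) (3,5) (4,3) (4,4) (4,5) (5,2) (5,3) (5,4) (5,6) (6,2) (6,3) (6,4) (6,5) (6,6)] -> total=17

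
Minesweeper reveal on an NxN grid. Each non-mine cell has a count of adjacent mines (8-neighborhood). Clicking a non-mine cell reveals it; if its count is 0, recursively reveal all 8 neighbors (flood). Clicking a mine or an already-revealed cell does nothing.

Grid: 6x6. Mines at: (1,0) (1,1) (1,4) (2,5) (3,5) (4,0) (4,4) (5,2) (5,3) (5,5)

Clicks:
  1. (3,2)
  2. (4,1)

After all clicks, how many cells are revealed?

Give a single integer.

Answer: 9

Derivation:
Click 1 (3,2) count=0: revealed 9 new [(2,1) (2,2) (2,3) (3,1) (3,2) (3,3) (4,1) (4,2) (4,3)] -> total=9
Click 2 (4,1) count=2: revealed 0 new [(none)] -> total=9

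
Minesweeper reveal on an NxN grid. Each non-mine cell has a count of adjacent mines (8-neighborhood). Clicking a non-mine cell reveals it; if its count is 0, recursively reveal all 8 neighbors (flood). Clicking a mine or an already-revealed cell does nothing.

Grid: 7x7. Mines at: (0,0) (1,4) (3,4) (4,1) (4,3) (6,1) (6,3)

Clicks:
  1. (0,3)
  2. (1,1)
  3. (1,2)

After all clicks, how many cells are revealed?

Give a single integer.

Answer: 15

Derivation:
Click 1 (0,3) count=1: revealed 1 new [(0,3)] -> total=1
Click 2 (1,1) count=1: revealed 1 new [(1,1)] -> total=2
Click 3 (1,2) count=0: revealed 13 new [(0,1) (0,2) (1,0) (1,2) (1,3) (2,0) (2,1) (2,2) (2,3) (3,0) (3,1) (3,2) (3,3)] -> total=15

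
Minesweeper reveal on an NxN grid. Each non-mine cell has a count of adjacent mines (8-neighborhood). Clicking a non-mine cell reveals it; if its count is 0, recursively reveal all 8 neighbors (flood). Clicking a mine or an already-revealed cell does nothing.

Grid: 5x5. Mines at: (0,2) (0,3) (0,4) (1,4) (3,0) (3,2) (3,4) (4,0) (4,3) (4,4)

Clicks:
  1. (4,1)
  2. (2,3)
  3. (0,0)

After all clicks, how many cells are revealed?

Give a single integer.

Answer: 8

Derivation:
Click 1 (4,1) count=3: revealed 1 new [(4,1)] -> total=1
Click 2 (2,3) count=3: revealed 1 new [(2,3)] -> total=2
Click 3 (0,0) count=0: revealed 6 new [(0,0) (0,1) (1,0) (1,1) (2,0) (2,1)] -> total=8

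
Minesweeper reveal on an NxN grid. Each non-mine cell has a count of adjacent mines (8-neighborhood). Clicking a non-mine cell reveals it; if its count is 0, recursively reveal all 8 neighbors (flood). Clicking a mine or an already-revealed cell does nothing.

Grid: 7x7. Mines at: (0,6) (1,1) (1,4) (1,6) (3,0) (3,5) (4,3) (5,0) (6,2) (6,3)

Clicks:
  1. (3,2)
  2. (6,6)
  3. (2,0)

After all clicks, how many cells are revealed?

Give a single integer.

Answer: 11

Derivation:
Click 1 (3,2) count=1: revealed 1 new [(3,2)] -> total=1
Click 2 (6,6) count=0: revealed 9 new [(4,4) (4,5) (4,6) (5,4) (5,5) (5,6) (6,4) (6,5) (6,6)] -> total=10
Click 3 (2,0) count=2: revealed 1 new [(2,0)] -> total=11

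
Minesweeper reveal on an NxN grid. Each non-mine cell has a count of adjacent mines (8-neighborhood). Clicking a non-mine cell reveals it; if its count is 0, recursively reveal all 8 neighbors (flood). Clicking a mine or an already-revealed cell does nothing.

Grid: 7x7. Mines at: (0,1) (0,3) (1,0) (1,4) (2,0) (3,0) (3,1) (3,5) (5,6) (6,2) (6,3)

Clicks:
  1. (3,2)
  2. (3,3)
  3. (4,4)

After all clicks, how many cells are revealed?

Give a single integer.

Click 1 (3,2) count=1: revealed 1 new [(3,2)] -> total=1
Click 2 (3,3) count=0: revealed 11 new [(2,2) (2,3) (2,4) (3,3) (3,4) (4,2) (4,3) (4,4) (5,2) (5,3) (5,4)] -> total=12
Click 3 (4,4) count=1: revealed 0 new [(none)] -> total=12

Answer: 12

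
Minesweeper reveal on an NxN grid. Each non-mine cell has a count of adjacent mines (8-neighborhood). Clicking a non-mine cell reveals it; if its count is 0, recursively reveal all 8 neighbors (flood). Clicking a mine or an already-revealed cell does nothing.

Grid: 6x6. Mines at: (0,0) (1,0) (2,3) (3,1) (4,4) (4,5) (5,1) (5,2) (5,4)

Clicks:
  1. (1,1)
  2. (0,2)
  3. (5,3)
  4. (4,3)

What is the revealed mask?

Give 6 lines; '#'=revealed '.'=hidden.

Answer: .#####
.#####
....##
....##
...#..
...#..

Derivation:
Click 1 (1,1) count=2: revealed 1 new [(1,1)] -> total=1
Click 2 (0,2) count=0: revealed 13 new [(0,1) (0,2) (0,3) (0,4) (0,5) (1,2) (1,3) (1,4) (1,5) (2,4) (2,5) (3,4) (3,5)] -> total=14
Click 3 (5,3) count=3: revealed 1 new [(5,3)] -> total=15
Click 4 (4,3) count=3: revealed 1 new [(4,3)] -> total=16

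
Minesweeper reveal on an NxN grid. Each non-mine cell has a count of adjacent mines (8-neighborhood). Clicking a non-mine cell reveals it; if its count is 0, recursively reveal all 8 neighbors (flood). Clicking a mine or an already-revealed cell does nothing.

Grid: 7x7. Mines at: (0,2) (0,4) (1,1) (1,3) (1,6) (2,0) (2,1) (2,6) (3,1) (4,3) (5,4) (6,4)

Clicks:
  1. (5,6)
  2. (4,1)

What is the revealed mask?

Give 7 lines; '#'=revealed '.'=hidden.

Click 1 (5,6) count=0: revealed 8 new [(3,5) (3,6) (4,5) (4,6) (5,5) (5,6) (6,5) (6,6)] -> total=8
Click 2 (4,1) count=1: revealed 1 new [(4,1)] -> total=9

Answer: .......
.......
.......
.....##
.#...##
.....##
.....##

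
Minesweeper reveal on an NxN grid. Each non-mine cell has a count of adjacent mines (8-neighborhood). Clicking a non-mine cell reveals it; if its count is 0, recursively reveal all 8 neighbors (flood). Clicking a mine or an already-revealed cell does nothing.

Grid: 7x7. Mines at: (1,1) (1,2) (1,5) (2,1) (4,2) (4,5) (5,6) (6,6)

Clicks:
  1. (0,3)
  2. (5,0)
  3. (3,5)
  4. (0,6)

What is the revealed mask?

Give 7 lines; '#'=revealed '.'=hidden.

Answer: ...#..#
.......
.......
##...#.
##.....
######.
######.

Derivation:
Click 1 (0,3) count=1: revealed 1 new [(0,3)] -> total=1
Click 2 (5,0) count=0: revealed 16 new [(3,0) (3,1) (4,0) (4,1) (5,0) (5,1) (5,2) (5,3) (5,4) (5,5) (6,0) (6,1) (6,2) (6,3) (6,4) (6,5)] -> total=17
Click 3 (3,5) count=1: revealed 1 new [(3,5)] -> total=18
Click 4 (0,6) count=1: revealed 1 new [(0,6)] -> total=19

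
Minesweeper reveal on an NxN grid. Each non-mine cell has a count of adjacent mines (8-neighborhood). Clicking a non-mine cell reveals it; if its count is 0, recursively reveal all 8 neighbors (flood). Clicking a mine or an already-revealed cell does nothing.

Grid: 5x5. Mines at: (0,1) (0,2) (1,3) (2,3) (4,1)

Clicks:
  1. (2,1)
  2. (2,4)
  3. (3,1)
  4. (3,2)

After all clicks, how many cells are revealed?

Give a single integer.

Answer: 10

Derivation:
Click 1 (2,1) count=0: revealed 9 new [(1,0) (1,1) (1,2) (2,0) (2,1) (2,2) (3,0) (3,1) (3,2)] -> total=9
Click 2 (2,4) count=2: revealed 1 new [(2,4)] -> total=10
Click 3 (3,1) count=1: revealed 0 new [(none)] -> total=10
Click 4 (3,2) count=2: revealed 0 new [(none)] -> total=10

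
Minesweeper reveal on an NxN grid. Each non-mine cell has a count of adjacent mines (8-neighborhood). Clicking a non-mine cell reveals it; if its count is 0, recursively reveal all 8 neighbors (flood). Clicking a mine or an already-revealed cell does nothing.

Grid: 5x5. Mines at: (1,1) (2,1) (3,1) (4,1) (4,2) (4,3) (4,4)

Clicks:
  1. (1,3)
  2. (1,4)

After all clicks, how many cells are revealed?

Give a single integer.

Answer: 12

Derivation:
Click 1 (1,3) count=0: revealed 12 new [(0,2) (0,3) (0,4) (1,2) (1,3) (1,4) (2,2) (2,3) (2,4) (3,2) (3,3) (3,4)] -> total=12
Click 2 (1,4) count=0: revealed 0 new [(none)] -> total=12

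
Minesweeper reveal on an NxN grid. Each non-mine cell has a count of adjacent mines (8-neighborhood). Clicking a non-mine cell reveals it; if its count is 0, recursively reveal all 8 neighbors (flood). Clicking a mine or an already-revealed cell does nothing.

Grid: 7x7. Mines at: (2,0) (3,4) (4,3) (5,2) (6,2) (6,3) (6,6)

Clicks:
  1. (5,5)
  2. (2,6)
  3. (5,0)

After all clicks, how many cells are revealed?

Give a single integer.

Answer: 36

Derivation:
Click 1 (5,5) count=1: revealed 1 new [(5,5)] -> total=1
Click 2 (2,6) count=0: revealed 28 new [(0,0) (0,1) (0,2) (0,3) (0,4) (0,5) (0,6) (1,0) (1,1) (1,2) (1,3) (1,4) (1,5) (1,6) (2,1) (2,2) (2,3) (2,4) (2,5) (2,6) (3,1) (3,2) (3,3) (3,5) (3,6) (4,5) (4,6) (5,6)] -> total=29
Click 3 (5,0) count=0: revealed 7 new [(3,0) (4,0) (4,1) (5,0) (5,1) (6,0) (6,1)] -> total=36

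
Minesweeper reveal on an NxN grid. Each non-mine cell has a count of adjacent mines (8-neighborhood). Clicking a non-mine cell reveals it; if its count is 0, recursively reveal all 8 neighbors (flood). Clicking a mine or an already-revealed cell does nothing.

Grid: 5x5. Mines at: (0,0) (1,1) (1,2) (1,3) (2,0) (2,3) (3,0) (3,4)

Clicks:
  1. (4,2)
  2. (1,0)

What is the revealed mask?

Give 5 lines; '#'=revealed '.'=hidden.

Click 1 (4,2) count=0: revealed 6 new [(3,1) (3,2) (3,3) (4,1) (4,2) (4,3)] -> total=6
Click 2 (1,0) count=3: revealed 1 new [(1,0)] -> total=7

Answer: .....
#....
.....
.###.
.###.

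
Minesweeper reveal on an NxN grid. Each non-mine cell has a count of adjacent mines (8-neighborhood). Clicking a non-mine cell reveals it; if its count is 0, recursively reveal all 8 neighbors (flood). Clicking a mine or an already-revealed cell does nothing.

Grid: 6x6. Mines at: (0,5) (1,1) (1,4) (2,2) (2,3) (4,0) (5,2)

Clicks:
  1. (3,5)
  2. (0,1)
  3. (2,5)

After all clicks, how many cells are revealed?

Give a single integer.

Answer: 12

Derivation:
Click 1 (3,5) count=0: revealed 11 new [(2,4) (2,5) (3,3) (3,4) (3,5) (4,3) (4,4) (4,5) (5,3) (5,4) (5,5)] -> total=11
Click 2 (0,1) count=1: revealed 1 new [(0,1)] -> total=12
Click 3 (2,5) count=1: revealed 0 new [(none)] -> total=12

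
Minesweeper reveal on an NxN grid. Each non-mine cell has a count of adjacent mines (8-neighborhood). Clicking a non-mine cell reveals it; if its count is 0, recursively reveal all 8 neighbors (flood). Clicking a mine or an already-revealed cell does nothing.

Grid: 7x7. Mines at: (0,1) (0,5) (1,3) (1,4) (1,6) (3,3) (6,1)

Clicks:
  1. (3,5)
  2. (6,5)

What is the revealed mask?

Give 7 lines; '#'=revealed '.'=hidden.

Answer: .......
.......
....###
....###
..#####
..#####
..#####

Derivation:
Click 1 (3,5) count=0: revealed 21 new [(2,4) (2,5) (2,6) (3,4) (3,5) (3,6) (4,2) (4,3) (4,4) (4,5) (4,6) (5,2) (5,3) (5,4) (5,5) (5,6) (6,2) (6,3) (6,4) (6,5) (6,6)] -> total=21
Click 2 (6,5) count=0: revealed 0 new [(none)] -> total=21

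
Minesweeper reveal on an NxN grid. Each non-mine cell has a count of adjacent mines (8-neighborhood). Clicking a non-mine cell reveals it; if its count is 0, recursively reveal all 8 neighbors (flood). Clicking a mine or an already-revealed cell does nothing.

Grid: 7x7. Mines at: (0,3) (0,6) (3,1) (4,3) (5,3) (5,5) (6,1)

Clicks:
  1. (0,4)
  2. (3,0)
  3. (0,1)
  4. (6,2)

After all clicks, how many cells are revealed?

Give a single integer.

Click 1 (0,4) count=1: revealed 1 new [(0,4)] -> total=1
Click 2 (3,0) count=1: revealed 1 new [(3,0)] -> total=2
Click 3 (0,1) count=0: revealed 9 new [(0,0) (0,1) (0,2) (1,0) (1,1) (1,2) (2,0) (2,1) (2,2)] -> total=11
Click 4 (6,2) count=2: revealed 1 new [(6,2)] -> total=12

Answer: 12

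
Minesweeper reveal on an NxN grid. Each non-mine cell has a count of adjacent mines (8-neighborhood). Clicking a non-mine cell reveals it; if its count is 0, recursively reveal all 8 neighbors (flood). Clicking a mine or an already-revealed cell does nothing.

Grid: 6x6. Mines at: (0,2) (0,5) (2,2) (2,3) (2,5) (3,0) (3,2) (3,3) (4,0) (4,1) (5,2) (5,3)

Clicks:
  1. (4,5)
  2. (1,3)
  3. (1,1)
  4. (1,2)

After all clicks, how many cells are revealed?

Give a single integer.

Answer: 9

Derivation:
Click 1 (4,5) count=0: revealed 6 new [(3,4) (3,5) (4,4) (4,5) (5,4) (5,5)] -> total=6
Click 2 (1,3) count=3: revealed 1 new [(1,3)] -> total=7
Click 3 (1,1) count=2: revealed 1 new [(1,1)] -> total=8
Click 4 (1,2) count=3: revealed 1 new [(1,2)] -> total=9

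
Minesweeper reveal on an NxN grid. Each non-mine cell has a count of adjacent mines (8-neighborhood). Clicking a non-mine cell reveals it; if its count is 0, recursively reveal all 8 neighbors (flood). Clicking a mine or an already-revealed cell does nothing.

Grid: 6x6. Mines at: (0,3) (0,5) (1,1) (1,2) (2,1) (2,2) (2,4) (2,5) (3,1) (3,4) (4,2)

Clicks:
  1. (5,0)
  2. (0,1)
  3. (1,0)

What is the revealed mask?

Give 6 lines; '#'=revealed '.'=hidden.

Answer: .#....
#.....
......
......
##....
##....

Derivation:
Click 1 (5,0) count=0: revealed 4 new [(4,0) (4,1) (5,0) (5,1)] -> total=4
Click 2 (0,1) count=2: revealed 1 new [(0,1)] -> total=5
Click 3 (1,0) count=2: revealed 1 new [(1,0)] -> total=6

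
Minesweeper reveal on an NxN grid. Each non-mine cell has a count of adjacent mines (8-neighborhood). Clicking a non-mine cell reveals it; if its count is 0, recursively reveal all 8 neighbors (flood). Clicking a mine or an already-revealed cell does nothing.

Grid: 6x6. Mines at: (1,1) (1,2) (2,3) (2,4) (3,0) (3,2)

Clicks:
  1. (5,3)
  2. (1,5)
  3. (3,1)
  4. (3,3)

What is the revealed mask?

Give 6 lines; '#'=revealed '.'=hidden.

Answer: ......
.....#
......
.#.###
######
######

Derivation:
Click 1 (5,3) count=0: revealed 15 new [(3,3) (3,4) (3,5) (4,0) (4,1) (4,2) (4,3) (4,4) (4,5) (5,0) (5,1) (5,2) (5,3) (5,4) (5,5)] -> total=15
Click 2 (1,5) count=1: revealed 1 new [(1,5)] -> total=16
Click 3 (3,1) count=2: revealed 1 new [(3,1)] -> total=17
Click 4 (3,3) count=3: revealed 0 new [(none)] -> total=17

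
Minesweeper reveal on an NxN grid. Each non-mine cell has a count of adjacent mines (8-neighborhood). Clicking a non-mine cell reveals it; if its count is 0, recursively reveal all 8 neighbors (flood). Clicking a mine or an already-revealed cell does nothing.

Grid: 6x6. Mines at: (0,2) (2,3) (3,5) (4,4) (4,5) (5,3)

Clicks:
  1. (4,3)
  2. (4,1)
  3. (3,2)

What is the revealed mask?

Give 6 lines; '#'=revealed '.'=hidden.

Answer: ##....
###...
###...
###...
####..
###...

Derivation:
Click 1 (4,3) count=2: revealed 1 new [(4,3)] -> total=1
Click 2 (4,1) count=0: revealed 17 new [(0,0) (0,1) (1,0) (1,1) (1,2) (2,0) (2,1) (2,2) (3,0) (3,1) (3,2) (4,0) (4,1) (4,2) (5,0) (5,1) (5,2)] -> total=18
Click 3 (3,2) count=1: revealed 0 new [(none)] -> total=18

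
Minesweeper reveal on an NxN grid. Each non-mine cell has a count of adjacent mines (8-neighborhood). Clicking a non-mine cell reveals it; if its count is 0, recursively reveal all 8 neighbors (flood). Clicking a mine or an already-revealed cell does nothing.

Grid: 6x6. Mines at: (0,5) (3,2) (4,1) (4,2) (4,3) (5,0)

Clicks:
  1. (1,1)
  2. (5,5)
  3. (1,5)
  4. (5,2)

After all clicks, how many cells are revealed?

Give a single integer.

Click 1 (1,1) count=0: revealed 26 new [(0,0) (0,1) (0,2) (0,3) (0,4) (1,0) (1,1) (1,2) (1,3) (1,4) (1,5) (2,0) (2,1) (2,2) (2,3) (2,4) (2,5) (3,0) (3,1) (3,3) (3,4) (3,5) (4,4) (4,5) (5,4) (5,5)] -> total=26
Click 2 (5,5) count=0: revealed 0 new [(none)] -> total=26
Click 3 (1,5) count=1: revealed 0 new [(none)] -> total=26
Click 4 (5,2) count=3: revealed 1 new [(5,2)] -> total=27

Answer: 27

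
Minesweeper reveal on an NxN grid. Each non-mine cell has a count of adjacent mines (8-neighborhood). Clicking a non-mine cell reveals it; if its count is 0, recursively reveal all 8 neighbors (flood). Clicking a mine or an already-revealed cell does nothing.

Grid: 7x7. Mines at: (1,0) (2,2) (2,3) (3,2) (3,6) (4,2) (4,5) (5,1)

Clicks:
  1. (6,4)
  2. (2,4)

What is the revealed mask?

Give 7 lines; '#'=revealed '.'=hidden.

Click 1 (6,4) count=0: revealed 10 new [(5,2) (5,3) (5,4) (5,5) (5,6) (6,2) (6,3) (6,4) (6,5) (6,6)] -> total=10
Click 2 (2,4) count=1: revealed 1 new [(2,4)] -> total=11

Answer: .......
.......
....#..
.......
.......
..#####
..#####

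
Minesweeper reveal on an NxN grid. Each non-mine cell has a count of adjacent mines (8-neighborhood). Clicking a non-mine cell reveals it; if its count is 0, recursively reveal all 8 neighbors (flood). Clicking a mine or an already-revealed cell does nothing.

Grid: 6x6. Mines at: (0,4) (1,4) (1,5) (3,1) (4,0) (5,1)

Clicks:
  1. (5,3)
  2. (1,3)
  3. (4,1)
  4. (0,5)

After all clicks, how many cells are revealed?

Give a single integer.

Answer: 19

Derivation:
Click 1 (5,3) count=0: revealed 16 new [(2,2) (2,3) (2,4) (2,5) (3,2) (3,3) (3,4) (3,5) (4,2) (4,3) (4,4) (4,5) (5,2) (5,3) (5,4) (5,5)] -> total=16
Click 2 (1,3) count=2: revealed 1 new [(1,3)] -> total=17
Click 3 (4,1) count=3: revealed 1 new [(4,1)] -> total=18
Click 4 (0,5) count=3: revealed 1 new [(0,5)] -> total=19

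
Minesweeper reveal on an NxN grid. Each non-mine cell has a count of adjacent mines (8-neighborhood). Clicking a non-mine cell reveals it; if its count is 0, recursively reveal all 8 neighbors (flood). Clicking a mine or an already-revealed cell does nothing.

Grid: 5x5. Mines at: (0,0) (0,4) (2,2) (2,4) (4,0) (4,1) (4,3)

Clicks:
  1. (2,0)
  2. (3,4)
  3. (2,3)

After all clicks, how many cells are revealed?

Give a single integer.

Answer: 8

Derivation:
Click 1 (2,0) count=0: revealed 6 new [(1,0) (1,1) (2,0) (2,1) (3,0) (3,1)] -> total=6
Click 2 (3,4) count=2: revealed 1 new [(3,4)] -> total=7
Click 3 (2,3) count=2: revealed 1 new [(2,3)] -> total=8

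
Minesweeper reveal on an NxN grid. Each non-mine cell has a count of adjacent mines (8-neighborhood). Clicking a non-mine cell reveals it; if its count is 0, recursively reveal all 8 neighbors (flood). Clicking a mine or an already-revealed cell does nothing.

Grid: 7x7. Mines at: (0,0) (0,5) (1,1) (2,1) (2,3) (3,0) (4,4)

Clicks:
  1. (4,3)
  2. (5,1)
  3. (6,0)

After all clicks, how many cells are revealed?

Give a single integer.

Answer: 32

Derivation:
Click 1 (4,3) count=1: revealed 1 new [(4,3)] -> total=1
Click 2 (5,1) count=0: revealed 31 new [(1,4) (1,5) (1,6) (2,4) (2,5) (2,6) (3,1) (3,2) (3,3) (3,4) (3,5) (3,6) (4,0) (4,1) (4,2) (4,5) (4,6) (5,0) (5,1) (5,2) (5,3) (5,4) (5,5) (5,6) (6,0) (6,1) (6,2) (6,3) (6,4) (6,5) (6,6)] -> total=32
Click 3 (6,0) count=0: revealed 0 new [(none)] -> total=32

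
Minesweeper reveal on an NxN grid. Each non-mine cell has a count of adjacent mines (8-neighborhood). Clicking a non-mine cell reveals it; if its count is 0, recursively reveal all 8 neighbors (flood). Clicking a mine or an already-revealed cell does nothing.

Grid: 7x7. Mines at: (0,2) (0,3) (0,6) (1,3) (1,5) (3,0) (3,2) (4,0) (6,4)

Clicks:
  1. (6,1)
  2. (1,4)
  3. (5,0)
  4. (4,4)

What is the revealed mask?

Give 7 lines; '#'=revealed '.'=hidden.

Answer: .......
....#..
...####
...####
.######
#######
####.##

Derivation:
Click 1 (6,1) count=0: revealed 11 new [(4,1) (4,2) (4,3) (5,0) (5,1) (5,2) (5,3) (6,0) (6,1) (6,2) (6,3)] -> total=11
Click 2 (1,4) count=3: revealed 1 new [(1,4)] -> total=12
Click 3 (5,0) count=1: revealed 0 new [(none)] -> total=12
Click 4 (4,4) count=0: revealed 16 new [(2,3) (2,4) (2,5) (2,6) (3,3) (3,4) (3,5) (3,6) (4,4) (4,5) (4,6) (5,4) (5,5) (5,6) (6,5) (6,6)] -> total=28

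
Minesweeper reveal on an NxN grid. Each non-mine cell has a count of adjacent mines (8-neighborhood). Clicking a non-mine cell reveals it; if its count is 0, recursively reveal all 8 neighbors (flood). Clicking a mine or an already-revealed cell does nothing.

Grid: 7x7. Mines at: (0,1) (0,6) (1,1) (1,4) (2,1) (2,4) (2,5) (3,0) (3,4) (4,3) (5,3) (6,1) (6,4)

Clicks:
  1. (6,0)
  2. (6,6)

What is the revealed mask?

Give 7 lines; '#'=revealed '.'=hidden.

Answer: .......
.......
.......
.....##
.....##
.....##
#....##

Derivation:
Click 1 (6,0) count=1: revealed 1 new [(6,0)] -> total=1
Click 2 (6,6) count=0: revealed 8 new [(3,5) (3,6) (4,5) (4,6) (5,5) (5,6) (6,5) (6,6)] -> total=9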